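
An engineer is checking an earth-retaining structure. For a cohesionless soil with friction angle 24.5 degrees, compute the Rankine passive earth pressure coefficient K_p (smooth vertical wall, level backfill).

2.42

K_p = (1 + sin φ)/(1 − sin φ) = tan²(45° + 24.5°/2) = 2.417.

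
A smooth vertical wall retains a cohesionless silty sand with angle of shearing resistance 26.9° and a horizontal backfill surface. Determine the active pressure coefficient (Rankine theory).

0.377

K_a = tan²(45° − φ/2) = tan²(31.55°) = 0.3770.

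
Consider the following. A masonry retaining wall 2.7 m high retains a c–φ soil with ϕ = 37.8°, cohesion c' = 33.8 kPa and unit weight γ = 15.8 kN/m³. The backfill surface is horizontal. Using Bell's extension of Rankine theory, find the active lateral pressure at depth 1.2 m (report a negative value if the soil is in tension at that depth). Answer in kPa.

-28.6 kPa

K_a = (1 − sin φ)/(1 + sin φ) = 0.2400.
σ_a = K_a γ z − 2c√K_a = 0.2400×15.8×1.2 − 2×33.8×0.4899 = -28.57 kPa.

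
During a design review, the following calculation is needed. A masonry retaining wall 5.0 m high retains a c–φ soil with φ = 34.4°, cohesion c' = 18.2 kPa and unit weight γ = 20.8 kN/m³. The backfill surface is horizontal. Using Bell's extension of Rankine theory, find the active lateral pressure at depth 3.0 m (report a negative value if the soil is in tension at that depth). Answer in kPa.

-1.85 kPa

K_a = (1 − sin φ)/(1 + sin φ) = 0.2780.
σ_a = K_a γ z − 2c√K_a = 0.2780×20.8×3.0 − 2×18.2×0.5272 = -1.845 kPa.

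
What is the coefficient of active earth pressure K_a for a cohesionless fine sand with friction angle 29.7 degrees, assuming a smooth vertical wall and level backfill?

0.337

K_a = tan²(45° − φ/2) = tan²(30.15°) = 0.3374.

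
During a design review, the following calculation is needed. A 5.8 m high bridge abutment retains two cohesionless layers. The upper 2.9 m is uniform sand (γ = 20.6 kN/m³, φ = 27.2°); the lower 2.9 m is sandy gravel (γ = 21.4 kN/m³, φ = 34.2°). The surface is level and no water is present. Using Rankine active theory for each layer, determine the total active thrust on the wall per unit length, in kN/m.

106 kN/m

K_a1 = tan²(45°−27.2°/2) = 0.3726; K_a2 = tan²(45°−34.2°/2) = 0.2803.
Layer 1: σ at base = K_a1 γ₁ h₁ = 22.26 kPa; P₁ = ½×22.26×2.9 = 32.27.
Layer 2: σ_v at top = γ₁h₁ = 59.74; σ_h top = K_a2×59.74 = 16.75; σ_h base = K_a2×(59.74+21.4×2.9) = 34.15.
P₂ = ½(16.75+34.15)×2.9 = 73.80. Total P_a = 32.27+73.80 = 106.1 kN/m.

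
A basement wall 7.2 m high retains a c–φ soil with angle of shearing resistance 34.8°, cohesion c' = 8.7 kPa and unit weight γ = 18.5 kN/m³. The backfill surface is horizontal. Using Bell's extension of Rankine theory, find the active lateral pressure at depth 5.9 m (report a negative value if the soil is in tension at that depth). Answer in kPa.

20.7 kPa

K_a = (1 − sin φ)/(1 + sin φ) = 0.2733.
σ_a = K_a γ z − 2c√K_a = 0.2733×18.5×5.9 − 2×8.7×0.5228 = 20.73 kPa.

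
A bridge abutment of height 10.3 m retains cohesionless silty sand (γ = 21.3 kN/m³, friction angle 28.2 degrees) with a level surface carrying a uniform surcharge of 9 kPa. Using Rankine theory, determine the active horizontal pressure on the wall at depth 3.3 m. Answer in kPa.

28.4 kPa

K_a = (1 − sin φ)/(1 + sin φ) = 0.3582.
σ_v = γz + q = 21.3 × 3.3 + 9 = 79.29 kPa.
σ_h = K_a σ_v = 0.3582 × 79.29 = 28.40 kPa.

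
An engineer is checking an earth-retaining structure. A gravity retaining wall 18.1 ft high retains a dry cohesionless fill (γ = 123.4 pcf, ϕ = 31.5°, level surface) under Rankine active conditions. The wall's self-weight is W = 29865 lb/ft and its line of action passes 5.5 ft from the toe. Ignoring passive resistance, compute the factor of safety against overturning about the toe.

K_a = tan²(45° − 31.5°/2) = 0.3136.
P_a = ½K_aγH² = 0.5×0.3136×123.4×18.1² = 6340 lb/ft, acting at H/3 = 6.033 ft above the base.
Overturning moment M_o = P_a × H/3 = 6340 × 6.033 = 38250.
Resisting moment M_r = W × 5.5 = 29865 × 5.5 = 164300.
FS_overturning = M_r/M_o = 164300/38250 = 4.294.

4.29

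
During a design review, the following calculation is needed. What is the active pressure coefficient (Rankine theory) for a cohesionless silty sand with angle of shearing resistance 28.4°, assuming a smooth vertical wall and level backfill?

K_a = (1 − sin φ)/(1 + sin φ) = (1 − sin 28.4°)/(1 + sin 28.4°) = 0.3554.

0.355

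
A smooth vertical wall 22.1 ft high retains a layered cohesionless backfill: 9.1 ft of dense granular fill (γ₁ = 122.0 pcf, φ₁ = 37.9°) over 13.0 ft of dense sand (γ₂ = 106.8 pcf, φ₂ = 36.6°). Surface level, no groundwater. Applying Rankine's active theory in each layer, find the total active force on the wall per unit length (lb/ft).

K_a1 = tan²(45°−37.9°/2) = 0.2389; K_a2 = tan²(45°−36.6°/2) = 0.2530.
Layer 1: σ at base = K_a1 γ₁ h₁ = 265.3 psf; P₁ = ½×265.3×9.1 = 1207.
Layer 2: σ_v at top = γ₁h₁ = 1110; σ_h top = K_a2×1110 = 280.8; σ_h base = K_a2×(1110+106.8×13.0) = 632.0.
P₂ = ½(280.8+632.0)×13.0 = 5934. Total P_a = 1207+5934 = 7141 lb/ft.

7140 lb/ft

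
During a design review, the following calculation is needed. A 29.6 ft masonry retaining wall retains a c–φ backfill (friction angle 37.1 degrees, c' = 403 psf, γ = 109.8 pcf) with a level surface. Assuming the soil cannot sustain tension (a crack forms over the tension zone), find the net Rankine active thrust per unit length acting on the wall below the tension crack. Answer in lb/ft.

2990 lb/ft

K_a = 0.2475; √K_a = 0.4975.
Tension-crack depth z_c = 2c/(γ√K_a) = 2×403/(109.8×0.4975) = 14.76 ft.
σ_a at base = K_a γ H − 2c√K_a = 0.2475×109.8×29.6 − 2×403×0.4975 = 403.4 psf.
P_a = ½ × 403.4 × (H − z_c) = 0.5×403.4×14.84 = 2994 lb/ft.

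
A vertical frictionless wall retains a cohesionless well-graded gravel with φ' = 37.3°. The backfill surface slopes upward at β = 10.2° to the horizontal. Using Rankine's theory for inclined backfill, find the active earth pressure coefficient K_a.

0.255

K_a = cos β · (cos β − √(cos²β − cos²φ)) / (cos β + √(cos²β − cos²φ)).
cos β = 0.9842, cos φ = 0.7955, √(cos²β − cos²φ) = 0.5795.
K_a = 0.9842 × (0.9842 − 0.5795)/(0.9842 + 0.5795) = 0.2547.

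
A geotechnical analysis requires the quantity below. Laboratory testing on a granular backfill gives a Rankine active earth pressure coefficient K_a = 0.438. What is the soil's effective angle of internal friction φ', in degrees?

K_a = tan²(45° − φ/2) ⇒ 45° − φ/2 = arctan(√0.438) = 33.50°.
φ = 2(45° − 33.50°) = 23.01°.

23.0°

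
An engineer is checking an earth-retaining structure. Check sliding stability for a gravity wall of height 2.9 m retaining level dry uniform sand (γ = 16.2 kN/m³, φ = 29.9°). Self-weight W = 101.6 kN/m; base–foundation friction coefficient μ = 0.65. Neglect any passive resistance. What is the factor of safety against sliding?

2.90

K_a = tan²(45° − 29.9°/2) = 0.3347.
P_a = ½K_aγH² = 0.5×0.3347×16.2×2.9² = 22.80 kN/m, acting at H/3 = 0.9667 m above the base.
FS_sliding = μW / P_a = 0.65×101.6 / 22.80 = 2.897.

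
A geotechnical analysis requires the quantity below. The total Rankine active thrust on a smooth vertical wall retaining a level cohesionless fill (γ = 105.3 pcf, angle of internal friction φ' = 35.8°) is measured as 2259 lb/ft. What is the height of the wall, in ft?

12.8 ft

K_a = 0.2619. P_a = ½ K_a γ H² ⇒ H = √(2P_a/(K_a γ)).
H = √(2×2259/(0.2619×105.3)) = 12.80 ft.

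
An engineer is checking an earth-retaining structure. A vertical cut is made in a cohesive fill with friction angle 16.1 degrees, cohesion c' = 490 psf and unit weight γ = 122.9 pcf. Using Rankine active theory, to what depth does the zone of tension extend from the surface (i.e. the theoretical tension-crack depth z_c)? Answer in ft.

10.6 ft

K_a = tan²(45° − 16.1°/2) = 0.5658; √K_a = 0.7522.
The active pressure is zero where K_a γ z = 2c√K_a, so z_c = 2c/(γ√K_a) = 2×490/(122.9×0.7522) = 10.60 ft.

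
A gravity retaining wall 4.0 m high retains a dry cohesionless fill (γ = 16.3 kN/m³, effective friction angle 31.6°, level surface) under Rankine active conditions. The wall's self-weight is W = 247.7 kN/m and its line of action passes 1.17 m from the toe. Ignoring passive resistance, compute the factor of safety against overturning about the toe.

K_a = tan²(45° − 31.6°/2) = 0.3123.
P_a = ½K_aγH² = 0.5×0.3123×16.3×4.0² = 40.73 kN/m, acting at H/3 = 1.333 m above the base.
Overturning moment M_o = P_a × H/3 = 40.73 × 1.333 = 54.31.
Resisting moment M_r = W × 1.17 = 247.7 × 1.17 = 289.8.
FS_overturning = M_r/M_o = 289.8/54.31 = 5.337.

5.34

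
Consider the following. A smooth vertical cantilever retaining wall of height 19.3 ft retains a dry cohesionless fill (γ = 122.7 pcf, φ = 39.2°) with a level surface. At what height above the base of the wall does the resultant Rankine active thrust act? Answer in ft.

K_a = 0.2255.
The pressure distribution is triangular, so the resultant acts at H/3 above the base = 19.3/3 = 6.433 ft.

6.43 ft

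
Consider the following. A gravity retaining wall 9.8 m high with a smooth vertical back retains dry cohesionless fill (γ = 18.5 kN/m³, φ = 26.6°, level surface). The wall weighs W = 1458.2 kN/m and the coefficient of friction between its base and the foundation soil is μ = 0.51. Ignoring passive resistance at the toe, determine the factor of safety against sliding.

K_a = tan²(45° − 26.6°/2) = 0.3814.
P_a = ½K_aγH² = 0.5×0.3814×18.5×9.8² = 338.9 kN/m, acting at H/3 = 3.267 m above the base.
FS_sliding = μW / P_a = 0.51×1458.2 / 338.9 = 2.195.

2.19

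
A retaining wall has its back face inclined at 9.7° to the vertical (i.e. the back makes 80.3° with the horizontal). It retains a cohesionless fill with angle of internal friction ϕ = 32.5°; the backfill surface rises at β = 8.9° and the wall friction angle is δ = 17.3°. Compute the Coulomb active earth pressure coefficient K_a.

K_a = sin²(α+φ) / [sin²α · sin(α−δ) · (1 + √{sin(φ+δ)sin(φ−β) / (sin(α−δ)sin(α+β))})²].
With α = 80.3°, φ = 32.5°, δ = 17.3°, β = 8.9°: K_a = 0.3903.

0.390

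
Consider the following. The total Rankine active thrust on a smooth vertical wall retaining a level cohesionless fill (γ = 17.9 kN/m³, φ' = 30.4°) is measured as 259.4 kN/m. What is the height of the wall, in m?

K_a = 0.3280. P_a = ½ K_a γ H² ⇒ H = √(2P_a/(K_a γ)).
H = √(2×259.4/(0.3280×17.9)) = 9.400 m.

9.40 m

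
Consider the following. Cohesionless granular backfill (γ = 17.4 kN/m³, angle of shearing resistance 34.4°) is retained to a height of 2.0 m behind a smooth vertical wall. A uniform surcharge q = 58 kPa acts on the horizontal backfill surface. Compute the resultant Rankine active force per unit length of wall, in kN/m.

41.9 kN/m

K_a = tan²(45° − φ/2) = 0.2780.
Soil triangle: ½ K_a γ H² = 0.5×0.2780×17.4×2.0² = 9.674 kN/m.
Surcharge rectangle: K_a q H = 0.2780×58×2.0 = 32.25 kN/m.
Total = 9.674 + 32.25 = 41.92 kN/m.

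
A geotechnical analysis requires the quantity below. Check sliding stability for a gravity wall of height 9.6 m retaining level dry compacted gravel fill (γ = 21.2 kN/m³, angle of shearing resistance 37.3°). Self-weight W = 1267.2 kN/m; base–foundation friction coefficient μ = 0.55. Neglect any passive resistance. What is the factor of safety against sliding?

2.91

K_a = tan²(45° − 37.3°/2) = 0.2453.
P_a = ½K_aγH² = 0.5×0.2453×21.2×9.6² = 239.7 kN/m, acting at H/3 = 3.200 m above the base.
FS_sliding = μW / P_a = 0.55×1267.2 / 239.7 = 2.908.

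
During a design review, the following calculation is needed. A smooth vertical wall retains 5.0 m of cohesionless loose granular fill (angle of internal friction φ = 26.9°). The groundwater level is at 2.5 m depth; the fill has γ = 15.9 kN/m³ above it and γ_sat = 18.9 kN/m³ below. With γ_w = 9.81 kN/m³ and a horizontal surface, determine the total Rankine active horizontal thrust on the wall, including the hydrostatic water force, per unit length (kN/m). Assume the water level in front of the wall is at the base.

97.6 kN/m

K_a = tan²(45° − φ/2) = 0.3770.
γ' = 18.9 − 9.81 = 9.090 kN/m³. Depth below WT = 2.5 m.
σ'_h at WT = K_a γ d_w = 14.99 kPa; at base = 14.99 + K_a γ' × 2.5 = 23.55 kPa.
P₁ (0–2.5 m) = ½×14.99×2.5 = 18.73. P₂ (2.5–5.0 m) = ½(14.99+23.55)×2.5 = 48.17.
P_w = ½ γ_w h₂² = 0.5×9.81×2.5² = 30.66. Total = 18.73+48.17+30.66 = 97.56 kN/m.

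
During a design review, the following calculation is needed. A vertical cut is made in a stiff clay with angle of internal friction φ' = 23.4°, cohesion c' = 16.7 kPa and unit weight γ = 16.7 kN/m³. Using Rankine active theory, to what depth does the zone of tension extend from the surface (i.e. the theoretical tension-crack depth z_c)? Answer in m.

3.04 m

K_a = tan²(45° − 23.4°/2) = 0.4315; √K_a = 0.6569.
The active pressure is zero where K_a γ z = 2c√K_a, so z_c = 2c/(γ√K_a) = 2×16.7/(16.7×0.6569) = 3.045 m.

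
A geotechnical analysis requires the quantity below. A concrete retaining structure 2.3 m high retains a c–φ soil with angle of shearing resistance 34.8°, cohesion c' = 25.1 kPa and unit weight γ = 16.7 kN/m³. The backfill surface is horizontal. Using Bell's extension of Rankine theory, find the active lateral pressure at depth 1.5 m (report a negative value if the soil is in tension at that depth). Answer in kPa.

-19.4 kPa

K_a = (1 − sin φ)/(1 + sin φ) = 0.2733.
σ_a = K_a γ z − 2c√K_a = 0.2733×16.7×1.5 − 2×25.1×0.5228 = -19.40 kPa.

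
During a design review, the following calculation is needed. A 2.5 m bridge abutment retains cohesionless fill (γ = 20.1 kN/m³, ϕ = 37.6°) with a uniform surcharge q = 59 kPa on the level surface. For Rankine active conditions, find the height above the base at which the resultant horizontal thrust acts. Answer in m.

K_a = 0.2421.
Triangular part P₁ = ½K_aγH² = 15.21 at H/3 = 0.8333 m; rectangular part P₂ = K_a q H = 35.71 at H/2 = 1.250 m.
ȳ = (P₁·0.8333 + P₂·1.250)/(P₁+P₂) = 1.126 m.

1.13 m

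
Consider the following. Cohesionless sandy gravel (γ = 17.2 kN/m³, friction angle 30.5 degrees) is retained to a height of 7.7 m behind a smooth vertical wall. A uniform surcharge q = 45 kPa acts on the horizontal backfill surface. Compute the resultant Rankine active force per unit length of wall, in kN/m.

280 kN/m

K_a = tan²(45° − φ/2) = 0.3267.
Soil triangle: ½ K_a γ H² = 0.5×0.3267×17.2×7.7² = 166.6 kN/m.
Surcharge rectangle: K_a q H = 0.3267×45×7.7 = 113.2 kN/m.
Total = 166.6 + 113.2 = 279.8 kN/m.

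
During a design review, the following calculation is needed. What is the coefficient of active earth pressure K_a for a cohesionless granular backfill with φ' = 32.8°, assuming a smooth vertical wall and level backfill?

0.297

K_a = (1 − sin φ)/(1 + sin φ) = (1 − sin 32.8°)/(1 + sin 32.8°) = 0.2973.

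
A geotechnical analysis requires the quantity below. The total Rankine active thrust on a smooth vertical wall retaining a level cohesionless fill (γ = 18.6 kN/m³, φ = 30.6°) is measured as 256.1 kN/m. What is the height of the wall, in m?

K_a = 0.3253. P_a = ½ K_a γ H² ⇒ H = √(2P_a/(K_a γ)).
H = √(2×256.1/(0.3253×18.6)) = 9.200 m.

9.20 m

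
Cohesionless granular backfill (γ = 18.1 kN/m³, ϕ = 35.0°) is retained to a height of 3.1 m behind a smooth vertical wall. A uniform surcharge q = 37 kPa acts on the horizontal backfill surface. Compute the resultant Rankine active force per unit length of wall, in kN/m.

K_a = tan²(45° − φ/2) = 0.2710.
Soil triangle: ½ K_a γ H² = 0.5×0.2710×18.1×3.1² = 23.57 kN/m.
Surcharge rectangle: K_a q H = 0.2710×37×3.1 = 31.08 kN/m.
Total = 23.57 + 31.08 = 54.65 kN/m.

54.7 kN/m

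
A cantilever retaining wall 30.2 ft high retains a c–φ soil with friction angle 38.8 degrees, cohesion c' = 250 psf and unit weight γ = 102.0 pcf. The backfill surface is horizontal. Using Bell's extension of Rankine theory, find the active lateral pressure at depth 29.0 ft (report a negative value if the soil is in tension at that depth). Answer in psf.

439 psf

K_a = (1 − sin φ)/(1 + sin φ) = 0.2296.
σ_a = K_a γ z − 2c√K_a = 0.2296×102.0×29.0 − 2×250×0.4791 = 439.5 psf.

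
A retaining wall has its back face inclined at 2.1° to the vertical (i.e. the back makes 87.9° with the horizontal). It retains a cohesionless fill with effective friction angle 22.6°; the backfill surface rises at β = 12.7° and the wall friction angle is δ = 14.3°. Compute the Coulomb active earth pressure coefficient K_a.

0.517

K_a = sin²(α+φ) / [sin²α · sin(α−δ) · (1 + √{sin(φ+δ)sin(φ−β) / (sin(α−δ)sin(α+β))})²].
With α = 87.9°, φ = 22.6°, δ = 14.3°, β = 12.7°: K_a = 0.5170.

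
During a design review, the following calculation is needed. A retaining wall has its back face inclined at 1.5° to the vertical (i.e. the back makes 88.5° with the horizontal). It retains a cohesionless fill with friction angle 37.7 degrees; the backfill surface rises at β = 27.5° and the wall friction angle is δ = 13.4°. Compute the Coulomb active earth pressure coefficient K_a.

0.345

K_a = sin²(α+φ) / [sin²α · sin(α−δ) · (1 + √{sin(φ+δ)sin(φ−β) / (sin(α−δ)sin(α+β))})²].
With α = 88.5°, φ = 37.7°, δ = 13.4°, β = 27.5°: K_a = 0.3449.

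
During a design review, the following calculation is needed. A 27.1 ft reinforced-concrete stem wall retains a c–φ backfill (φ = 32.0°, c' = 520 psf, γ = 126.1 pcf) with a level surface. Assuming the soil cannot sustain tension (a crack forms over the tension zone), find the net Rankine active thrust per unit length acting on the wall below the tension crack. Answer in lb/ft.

K_a = 0.3073; √K_a = 0.5543.
Tension-crack depth z_c = 2c/(γ√K_a) = 2×520/(126.1×0.5543) = 14.88 ft.
σ_a at base = K_a γ H − 2c√K_a = 0.3073×126.1×27.1 − 2×520×0.5543 = 473.5 psf.
P_a = ½ × 473.5 × (H − z_c) = 0.5×473.5×12.22 = 2893 lb/ft.

2890 lb/ft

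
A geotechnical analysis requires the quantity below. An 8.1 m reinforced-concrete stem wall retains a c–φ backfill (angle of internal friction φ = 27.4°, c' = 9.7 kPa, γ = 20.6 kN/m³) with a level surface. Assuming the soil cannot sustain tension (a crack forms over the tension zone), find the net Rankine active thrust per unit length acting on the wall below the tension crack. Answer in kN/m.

K_a = 0.3697; √K_a = 0.6080.
Tension-crack depth z_c = 2c/(γ√K_a) = 2×9.7/(20.6×0.6080) = 1.549 m.
σ_a at base = K_a γ H − 2c√K_a = 0.3697×20.6×8.1 − 2×9.7×0.6080 = 49.89 kPa.
P_a = ½ × 49.89 × (H − z_c) = 0.5×49.89×6.551 = 163.4 kN/m.

163 kN/m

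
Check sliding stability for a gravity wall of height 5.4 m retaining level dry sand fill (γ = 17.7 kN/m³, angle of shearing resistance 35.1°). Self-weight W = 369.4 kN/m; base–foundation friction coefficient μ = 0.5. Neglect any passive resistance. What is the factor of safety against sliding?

K_a = tan²(45° − 35.1°/2) = 0.2698.
P_a = ½K_aγH² = 0.5×0.2698×17.7×5.4² = 69.64 kN/m, acting at H/3 = 1.800 m above the base.
FS_sliding = μW / P_a = 0.5×369.4 / 69.64 = 2.652.

2.65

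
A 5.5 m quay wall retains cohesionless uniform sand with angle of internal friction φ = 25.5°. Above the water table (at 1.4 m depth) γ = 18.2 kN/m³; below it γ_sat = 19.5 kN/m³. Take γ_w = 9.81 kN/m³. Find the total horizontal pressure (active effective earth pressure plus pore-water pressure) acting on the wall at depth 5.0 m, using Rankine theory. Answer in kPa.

K_a = (1 − sin φ)/(1 + sin φ) = 0.3981.
γ' = 19.5 − 9.81 = 9.690 kN/m³.
Effective vertical stress at 5.0 m: σ'_v = 18.2×1.4 + 9.690×3.60 = 60.36 kPa.
σ'_h = K_a σ'_v = 0.3981 × 60.36 = 24.03 kPa; u = γ_w × 3.60 = 35.32 kPa.
Total σ_h = 24.03 + 35.32 = 59.35 kPa.

59.3 kPa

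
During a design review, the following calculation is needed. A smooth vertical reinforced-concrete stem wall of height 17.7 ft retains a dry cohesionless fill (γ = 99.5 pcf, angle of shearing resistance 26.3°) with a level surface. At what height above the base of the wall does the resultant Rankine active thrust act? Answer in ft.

5.90 ft

K_a = 0.3859.
The pressure distribution is triangular, so the resultant acts at H/3 above the base = 17.7/3 = 5.900 ft.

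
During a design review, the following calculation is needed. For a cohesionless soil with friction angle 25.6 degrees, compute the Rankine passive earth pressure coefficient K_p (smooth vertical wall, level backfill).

K_p = (1 + sin φ)/(1 − sin φ) = tan²(45° + 25.6°/2) = 2.522.

2.52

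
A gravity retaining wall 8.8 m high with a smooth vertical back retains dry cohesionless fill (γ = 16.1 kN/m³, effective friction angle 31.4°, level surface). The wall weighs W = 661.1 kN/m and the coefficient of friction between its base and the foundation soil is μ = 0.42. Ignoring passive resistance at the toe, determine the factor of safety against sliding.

1.41

K_a = tan²(45° − 31.4°/2) = 0.3149.
P_a = ½K_aγH² = 0.5×0.3149×16.1×8.8² = 196.3 kN/m, acting at H/3 = 2.933 m above the base.
FS_sliding = μW / P_a = 0.42×661.1 / 196.3 = 1.414.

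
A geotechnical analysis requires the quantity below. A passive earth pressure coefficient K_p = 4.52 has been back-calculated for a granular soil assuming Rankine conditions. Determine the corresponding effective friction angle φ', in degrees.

K_p = (1+sin φ)/(1−sin φ) ⇒ sin φ = (K_p − 1)/(K_p + 1) = 0.6377.
φ = arcsin(0.6377) = 39.62°.

39.6°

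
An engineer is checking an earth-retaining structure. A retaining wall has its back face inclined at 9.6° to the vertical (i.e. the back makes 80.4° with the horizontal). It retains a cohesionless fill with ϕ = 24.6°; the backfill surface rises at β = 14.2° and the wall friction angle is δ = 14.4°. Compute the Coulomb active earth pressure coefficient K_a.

K_a = sin²(α+φ) / [sin²α · sin(α−δ) · (1 + √{sin(φ+δ)sin(φ−β) / (sin(α−δ)sin(α+β))})²].
With α = 80.4°, φ = 24.6°, δ = 14.4°, β = 14.2°: K_a = 0.5737.

0.574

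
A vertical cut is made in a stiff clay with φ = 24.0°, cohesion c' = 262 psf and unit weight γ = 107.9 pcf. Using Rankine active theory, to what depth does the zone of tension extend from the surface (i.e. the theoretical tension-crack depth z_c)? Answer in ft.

7.48 ft

K_a = tan²(45° − 24.0°/2) = 0.4217; √K_a = 0.6494.
The active pressure is zero where K_a γ z = 2c√K_a, so z_c = 2c/(γ√K_a) = 2×262/(107.9×0.6494) = 7.478 ft.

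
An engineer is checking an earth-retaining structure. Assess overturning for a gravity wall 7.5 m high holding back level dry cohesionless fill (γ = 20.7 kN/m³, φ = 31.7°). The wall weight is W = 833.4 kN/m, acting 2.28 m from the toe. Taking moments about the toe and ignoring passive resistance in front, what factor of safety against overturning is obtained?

4.20

K_a = tan²(45° − 31.7°/2) = 0.3111.
P_a = ½K_aγH² = 0.5×0.3111×20.7×7.5² = 181.1 kN/m, acting at H/3 = 2.500 m above the base.
Overturning moment M_o = P_a × H/3 = 181.1 × 2.500 = 452.8.
Resisting moment M_r = W × 2.28 = 833.4 × 2.28 = 1900.
FS_overturning = M_r/M_o = 1900/452.8 = 4.197.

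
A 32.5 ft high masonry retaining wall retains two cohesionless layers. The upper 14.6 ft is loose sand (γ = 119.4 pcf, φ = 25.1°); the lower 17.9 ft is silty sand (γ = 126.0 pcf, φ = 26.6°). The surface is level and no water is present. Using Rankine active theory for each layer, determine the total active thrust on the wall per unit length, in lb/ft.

24700 lb/ft

K_a1 = tan²(45°−25.1°/2) = 0.4043; K_a2 = tan²(45°−26.6°/2) = 0.3814.
Layer 1: σ at base = K_a1 γ₁ h₁ = 704.8 psf; P₁ = ½×704.8×14.6 = 5145.
Layer 2: σ_v at top = γ₁h₁ = 1743; σ_h top = K_a2×1743 = 665.0; σ_h base = K_a2×(1743+126.0×17.9) = 1525.
P₂ = ½(665.0+1525)×17.9 = 19600. Total P_a = 5145+19600 = 24750 lb/ft.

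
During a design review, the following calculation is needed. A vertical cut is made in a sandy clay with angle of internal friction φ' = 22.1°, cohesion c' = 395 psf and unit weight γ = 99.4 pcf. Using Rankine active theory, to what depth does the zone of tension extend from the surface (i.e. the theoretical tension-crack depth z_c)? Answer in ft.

K_a = tan²(45° − 22.1°/2) = 0.4533; √K_a = 0.6732.
The active pressure is zero where K_a γ z = 2c√K_a, so z_c = 2c/(γ√K_a) = 2×395/(99.4×0.6732) = 11.81 ft.

11.8 ft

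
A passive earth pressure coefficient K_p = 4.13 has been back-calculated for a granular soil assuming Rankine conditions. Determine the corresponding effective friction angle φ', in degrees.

K_p = (1+sin φ)/(1−sin φ) ⇒ sin φ = (K_p − 1)/(K_p + 1) = 0.6101.
φ = arcsin(0.6101) = 37.60°.

37.6°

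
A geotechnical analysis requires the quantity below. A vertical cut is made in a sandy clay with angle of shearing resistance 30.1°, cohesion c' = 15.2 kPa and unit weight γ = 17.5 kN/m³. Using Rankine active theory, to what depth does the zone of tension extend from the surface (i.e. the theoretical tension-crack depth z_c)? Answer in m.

3.01 m

K_a = tan²(45° − 30.1°/2) = 0.3320; √K_a = 0.5762.
The active pressure is zero where K_a γ z = 2c√K_a, so z_c = 2c/(γ√K_a) = 2×15.2/(17.5×0.5762) = 3.015 m.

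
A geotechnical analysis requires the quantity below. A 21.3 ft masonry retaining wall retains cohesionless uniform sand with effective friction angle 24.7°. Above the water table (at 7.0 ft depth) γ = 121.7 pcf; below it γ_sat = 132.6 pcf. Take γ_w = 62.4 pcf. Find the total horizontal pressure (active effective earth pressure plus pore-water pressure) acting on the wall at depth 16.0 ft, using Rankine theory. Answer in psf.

1170 psf

K_a = (1 − sin φ)/(1 + sin φ) = 0.4106.
γ' = 132.6 − 62.4 = 70.20 pcf.
Effective vertical stress at 16.0 ft: σ'_v = 121.7×7.0 + 70.20×9.00 = 1484 psf.
σ'_h = K_a σ'_v = 0.4106 × 1484 = 609.2 psf; u = γ_w × 9.00 = 561.6 psf.
Total σ_h = 609.2 + 561.6 = 1171 psf.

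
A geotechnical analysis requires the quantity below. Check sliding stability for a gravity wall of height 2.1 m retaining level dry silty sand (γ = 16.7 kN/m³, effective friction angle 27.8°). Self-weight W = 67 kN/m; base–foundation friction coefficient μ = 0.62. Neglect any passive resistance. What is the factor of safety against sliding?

3.10

K_a = tan²(45° − 27.8°/2) = 0.3639.
P_a = ½K_aγH² = 0.5×0.3639×16.7×2.1² = 13.40 kN/m, acting at H/3 = 0.7000 m above the base.
FS_sliding = μW / P_a = 0.62×67 / 13.40 = 3.100.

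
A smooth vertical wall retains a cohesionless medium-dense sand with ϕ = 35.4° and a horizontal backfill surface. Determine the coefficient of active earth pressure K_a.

K_a = (1 − sin φ)/(1 + sin φ) = (1 − sin 35.4°)/(1 + sin 35.4°) = 0.2664.

0.266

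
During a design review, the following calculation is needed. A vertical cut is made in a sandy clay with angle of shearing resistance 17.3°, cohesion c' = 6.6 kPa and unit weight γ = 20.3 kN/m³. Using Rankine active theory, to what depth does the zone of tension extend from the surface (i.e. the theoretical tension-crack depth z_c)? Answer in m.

K_a = tan²(45° − 17.3°/2) = 0.5416; √K_a = 0.7359.
The active pressure is zero where K_a γ z = 2c√K_a, so z_c = 2c/(γ√K_a) = 2×6.6/(20.3×0.7359) = 0.8836 m.

0.884 m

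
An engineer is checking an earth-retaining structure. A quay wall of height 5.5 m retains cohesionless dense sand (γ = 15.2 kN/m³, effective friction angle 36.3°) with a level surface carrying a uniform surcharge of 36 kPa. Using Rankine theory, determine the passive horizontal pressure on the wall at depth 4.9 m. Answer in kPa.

431 kPa

K_p = (1 + sin φ)/(1 − sin φ) = 3.902.
σ_v = γz + q = 15.2 × 4.9 + 36 = 110.5 kPa.
σ_h = K_p σ_v = 3.902 × 110.5 = 431.1 kPa.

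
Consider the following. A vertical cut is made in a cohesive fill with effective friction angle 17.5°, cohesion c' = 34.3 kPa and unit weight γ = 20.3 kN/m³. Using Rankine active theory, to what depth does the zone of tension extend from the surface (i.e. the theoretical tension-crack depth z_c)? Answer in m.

4.61 m

K_a = tan²(45° − 17.5°/2) = 0.5376; √K_a = 0.7332.
The active pressure is zero where K_a γ z = 2c√K_a, so z_c = 2c/(γ√K_a) = 2×34.3/(20.3×0.7332) = 4.609 m.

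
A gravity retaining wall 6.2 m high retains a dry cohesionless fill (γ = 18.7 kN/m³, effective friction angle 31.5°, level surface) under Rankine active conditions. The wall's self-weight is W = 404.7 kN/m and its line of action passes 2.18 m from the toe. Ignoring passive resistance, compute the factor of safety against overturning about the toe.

K_a = tan²(45° − 31.5°/2) = 0.3136.
P_a = ½K_aγH² = 0.5×0.3136×18.7×6.2² = 112.7 kN/m, acting at H/3 = 2.067 m above the base.
Overturning moment M_o = P_a × H/3 = 112.7 × 2.067 = 233.0.
Resisting moment M_r = W × 2.18 = 404.7 × 2.18 = 882.2.
FS_overturning = M_r/M_o = 882.2/233.0 = 3.787.

3.79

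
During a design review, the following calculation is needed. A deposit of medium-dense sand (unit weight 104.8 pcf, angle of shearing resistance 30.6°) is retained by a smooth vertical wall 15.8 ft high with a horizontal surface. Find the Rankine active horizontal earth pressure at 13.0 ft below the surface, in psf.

K_a = (1 − sin φ)/(1 + sin φ) = 0.3253.
σ_h = K_a γ z = 0.3253 × 104.8 × 13.0 = 443.2 psf.

443 psf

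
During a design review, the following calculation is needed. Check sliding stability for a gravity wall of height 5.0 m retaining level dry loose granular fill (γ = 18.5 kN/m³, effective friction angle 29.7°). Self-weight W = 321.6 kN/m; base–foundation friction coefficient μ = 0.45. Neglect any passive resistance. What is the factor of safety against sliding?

K_a = tan²(45° − 29.7°/2) = 0.3374.
P_a = ½K_aγH² = 0.5×0.3374×18.5×5.0² = 78.02 kN/m, acting at H/3 = 1.667 m above the base.
FS_sliding = μW / P_a = 0.45×321.6 / 78.02 = 1.855.

1.85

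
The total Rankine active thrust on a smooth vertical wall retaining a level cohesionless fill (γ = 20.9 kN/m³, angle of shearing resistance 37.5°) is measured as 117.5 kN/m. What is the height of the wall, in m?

6.80 m

K_a = 0.2432. P_a = ½ K_a γ H² ⇒ H = √(2P_a/(K_a γ)).
H = √(2×117.5/(0.2432×20.9)) = 6.800 m.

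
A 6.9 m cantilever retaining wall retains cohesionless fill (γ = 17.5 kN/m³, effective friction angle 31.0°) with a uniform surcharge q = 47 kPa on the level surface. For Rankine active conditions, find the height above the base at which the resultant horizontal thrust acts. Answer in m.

2.80 m

K_a = 0.3201.
Triangular part P₁ = ½K_aγH² = 133.3 at H/3 = 2.300 m; rectangular part P₂ = K_a q H = 103.8 at H/2 = 3.450 m.
ȳ = (P₁·2.300 + P₂·3.450)/(P₁+P₂) = 2.803 m.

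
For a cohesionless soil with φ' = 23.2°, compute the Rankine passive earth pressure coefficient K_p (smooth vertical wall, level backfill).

2.30

K_p = (1 + sin φ)/(1 − sin φ) = tan²(45° + 23.2°/2) = 2.300.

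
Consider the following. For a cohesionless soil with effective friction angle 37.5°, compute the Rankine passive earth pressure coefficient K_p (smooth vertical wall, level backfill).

K_p = (1 + sin φ)/(1 − sin φ) = tan²(45° + 37.5°/2) = 4.112.

4.11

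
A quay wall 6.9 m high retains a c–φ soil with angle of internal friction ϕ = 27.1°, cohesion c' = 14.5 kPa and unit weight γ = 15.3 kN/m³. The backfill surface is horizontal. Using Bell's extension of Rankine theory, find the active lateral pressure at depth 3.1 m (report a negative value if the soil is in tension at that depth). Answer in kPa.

0.00504 kPa

K_a = (1 − sin φ)/(1 + sin φ) = 0.3741.
σ_a = K_a γ z − 2c√K_a = 0.3741×15.3×3.1 − 2×14.5×0.6116 = 0.005038 kPa.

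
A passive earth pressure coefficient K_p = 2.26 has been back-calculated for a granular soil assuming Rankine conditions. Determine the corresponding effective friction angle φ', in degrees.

22.7°

K_p = (1+sin φ)/(1−sin φ) ⇒ sin φ = (K_p − 1)/(K_p + 1) = 0.3865.
φ = arcsin(0.3865) = 22.74°.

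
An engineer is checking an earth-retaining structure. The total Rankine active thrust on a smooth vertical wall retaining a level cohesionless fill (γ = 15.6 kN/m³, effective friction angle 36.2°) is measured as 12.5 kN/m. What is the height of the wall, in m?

K_a = 0.2574. P_a = ½ K_a γ H² ⇒ H = √(2P_a/(K_a γ)).
H = √(2×12.5/(0.2574×15.6)) = 2.495 m.

2.50 m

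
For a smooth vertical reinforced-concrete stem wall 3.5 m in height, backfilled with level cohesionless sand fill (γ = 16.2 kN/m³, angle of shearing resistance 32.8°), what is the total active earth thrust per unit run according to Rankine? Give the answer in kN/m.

29.5 kN/m

K_a = tan²(45° − φ/2) = 0.2973.
P_a = ½ K_a γ H² = 0.5 × 0.2973 × 16.2 × 3.5² = 29.50 kN/m.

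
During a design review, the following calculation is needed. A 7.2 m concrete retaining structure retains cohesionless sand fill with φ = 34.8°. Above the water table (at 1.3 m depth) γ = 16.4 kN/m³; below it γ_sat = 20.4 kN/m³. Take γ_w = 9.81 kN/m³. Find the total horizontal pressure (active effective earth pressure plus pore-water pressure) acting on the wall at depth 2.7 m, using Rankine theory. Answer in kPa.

K_a = (1 − sin φ)/(1 + sin φ) = 0.2733.
γ' = 20.4 − 9.81 = 10.59 kN/m³.
Effective vertical stress at 2.7 m: σ'_v = 16.4×1.3 + 10.59×1.40 = 36.15 kPa.
σ'_h = K_a σ'_v = 0.2733 × 36.15 = 9.879 kPa; u = γ_w × 1.40 = 13.73 kPa.
Total σ_h = 9.879 + 13.73 = 23.61 kPa.

23.6 kPa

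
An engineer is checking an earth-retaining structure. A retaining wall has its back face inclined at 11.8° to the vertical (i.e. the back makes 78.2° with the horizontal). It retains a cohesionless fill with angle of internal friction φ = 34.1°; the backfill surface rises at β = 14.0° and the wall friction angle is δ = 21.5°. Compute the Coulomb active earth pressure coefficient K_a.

K_a = sin²(α+φ) / [sin²α · sin(α−δ) · (1 + √{sin(φ+δ)sin(φ−β) / (sin(α−δ)sin(α+β))})²].
With α = 78.2°, φ = 34.1°, δ = 21.5°, β = 14.0°: K_a = 0.4267.

0.427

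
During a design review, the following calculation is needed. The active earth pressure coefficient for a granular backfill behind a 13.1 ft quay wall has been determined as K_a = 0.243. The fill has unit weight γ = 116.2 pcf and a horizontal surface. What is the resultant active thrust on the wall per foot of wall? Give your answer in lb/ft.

2420 lb/ft

P = ½ K_a γ H² = 0.5 × 0.243 × 116.2 × 13.1² = 2423 lb/ft.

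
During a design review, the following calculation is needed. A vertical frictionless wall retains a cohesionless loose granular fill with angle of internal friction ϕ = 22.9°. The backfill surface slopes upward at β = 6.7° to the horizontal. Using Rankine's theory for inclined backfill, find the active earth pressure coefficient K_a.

K_a = cos β · (cos β − √(cos²β − cos²φ)) / (cos β + √(cos²β − cos²φ)).
cos β = 0.9932, cos φ = 0.9212, √(cos²β − cos²φ) = 0.3712.
K_a = 0.9932 × (0.9932 − 0.3712)/(0.9932 + 0.3712) = 0.4527.

0.453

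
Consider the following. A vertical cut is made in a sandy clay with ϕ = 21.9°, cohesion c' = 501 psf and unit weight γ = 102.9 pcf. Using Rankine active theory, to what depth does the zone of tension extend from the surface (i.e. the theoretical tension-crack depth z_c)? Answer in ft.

14.4 ft

K_a = tan²(45° − 21.9°/2) = 0.4567; √K_a = 0.6758.
The active pressure is zero where K_a γ z = 2c√K_a, so z_c = 2c/(γ√K_a) = 2×501/(102.9×0.6758) = 14.41 ft.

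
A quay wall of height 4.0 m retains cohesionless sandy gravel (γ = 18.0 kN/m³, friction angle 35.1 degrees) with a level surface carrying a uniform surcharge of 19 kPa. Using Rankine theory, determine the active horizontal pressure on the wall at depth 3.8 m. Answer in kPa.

K_a = (1 − sin φ)/(1 + sin φ) = 0.2698.
σ_v = γz + q = 18.0 × 3.8 + 19 = 87.40 kPa.
σ_h = K_a σ_v = 0.2698 × 87.40 = 23.58 kPa.

23.6 kPa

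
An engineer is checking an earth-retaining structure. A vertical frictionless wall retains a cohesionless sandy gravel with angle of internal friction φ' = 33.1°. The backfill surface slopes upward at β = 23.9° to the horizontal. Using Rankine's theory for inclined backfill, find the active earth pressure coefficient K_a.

K_a = cos β · (cos β − √(cos²β − cos²φ)) / (cos β + √(cos²β − cos²φ)).
cos β = 0.9143, cos φ = 0.8377, √(cos²β − cos²φ) = 0.3662.
K_a = 0.9143 × (0.9143 − 0.3662)/(0.9143 + 0.3662) = 0.3913.

0.391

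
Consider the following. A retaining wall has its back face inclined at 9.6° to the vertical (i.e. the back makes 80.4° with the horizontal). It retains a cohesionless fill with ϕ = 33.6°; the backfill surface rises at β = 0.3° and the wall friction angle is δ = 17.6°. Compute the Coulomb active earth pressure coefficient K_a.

0.335

K_a = sin²(α+φ) / [sin²α · sin(α−δ) · (1 + √{sin(φ+δ)sin(φ−β) / (sin(α−δ)sin(α+β))})²].
With α = 80.4°, φ = 33.6°, δ = 17.6°, β = 0.3°: K_a = 0.3347.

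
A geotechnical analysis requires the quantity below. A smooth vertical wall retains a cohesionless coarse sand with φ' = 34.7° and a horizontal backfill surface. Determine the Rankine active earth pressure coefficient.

K_a = tan²(45° − φ/2) = tan²(27.65°) = 0.2745.

0.274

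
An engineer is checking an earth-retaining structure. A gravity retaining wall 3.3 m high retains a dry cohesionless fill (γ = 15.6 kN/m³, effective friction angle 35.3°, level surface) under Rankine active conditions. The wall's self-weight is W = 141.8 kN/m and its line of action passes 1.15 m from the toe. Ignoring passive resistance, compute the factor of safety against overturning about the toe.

6.52

K_a = tan²(45° − 35.3°/2) = 0.2675.
P_a = ½K_aγH² = 0.5×0.2675×15.6×3.3² = 22.73 kN/m, acting at H/3 = 1.100 m above the base.
Overturning moment M_o = P_a × H/3 = 22.73 × 1.100 = 25.00.
Resisting moment M_r = W × 1.15 = 141.8 × 1.15 = 163.1.
FS_overturning = M_r/M_o = 163.1/25.00 = 6.523.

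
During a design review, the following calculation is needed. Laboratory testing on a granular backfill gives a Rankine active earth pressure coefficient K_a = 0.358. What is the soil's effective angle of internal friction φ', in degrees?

K_a = tan²(45° − φ/2) ⇒ 45° − φ/2 = arctan(√0.358) = 30.89°.
φ = 2(45° − 30.89°) = 28.21°.

28.2°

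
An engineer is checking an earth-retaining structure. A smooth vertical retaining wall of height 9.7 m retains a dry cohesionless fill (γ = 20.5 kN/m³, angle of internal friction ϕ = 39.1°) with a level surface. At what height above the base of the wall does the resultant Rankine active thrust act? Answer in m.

K_a = 0.2265.
The pressure distribution is triangular, so the resultant acts at H/3 above the base = 9.7/3 = 3.233 m.

3.23 m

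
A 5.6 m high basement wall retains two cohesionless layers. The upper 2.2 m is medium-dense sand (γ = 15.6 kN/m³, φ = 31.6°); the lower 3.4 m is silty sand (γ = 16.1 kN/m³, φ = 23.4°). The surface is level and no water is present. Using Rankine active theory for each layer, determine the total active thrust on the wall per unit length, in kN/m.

K_a1 = tan²(45°−31.6°/2) = 0.3123; K_a2 = tan²(45°−23.4°/2) = 0.4315.
Layer 1: σ at base = K_a1 γ₁ h₁ = 10.72 kPa; P₁ = ½×10.72×2.2 = 11.79.
Layer 2: σ_v at top = γ₁h₁ = 34.32; σ_h top = K_a2×34.32 = 14.81; σ_h base = K_a2×(34.32+16.1×3.4) = 38.43.
P₂ = ½(14.81+38.43)×3.4 = 90.50. Total P_a = 11.79+90.50 = 102.3 kN/m.

102 kN/m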